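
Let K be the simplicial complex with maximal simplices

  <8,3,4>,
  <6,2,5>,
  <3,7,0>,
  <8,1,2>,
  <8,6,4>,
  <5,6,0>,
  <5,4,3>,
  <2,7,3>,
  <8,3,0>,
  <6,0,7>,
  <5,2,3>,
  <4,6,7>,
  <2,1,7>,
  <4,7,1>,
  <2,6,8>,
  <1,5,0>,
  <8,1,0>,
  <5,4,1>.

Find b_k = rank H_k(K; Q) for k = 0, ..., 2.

b_0 = 1, b_1 = 2, b_2 = 1.

Take the total order 0 < 1 < 2 < 3 < 4 < 5 < 6 < 7 < 8 on the vertex set. Then K (dimension 2) consists of the simplices:

  0-simplices (9): [0], [1], [2], [3], [4], [5], [6], [7], [8]
  1-simplices (27): (27 of them)
  2-simplices (18): [0,1,5], [0,1,8], [0,3,7], [0,3,8], [0,5,6], [0,6,7], [1,2,7], [1,2,8], [1,4,5], [1,4,7], [2,3,5], [2,3,7], [2,5,6], [2,6,8], [3,4,5], [3,4,8], [4,6,7], [4,6,8]

so the chain groups are C_0 ≅ Z^9, C_1 ≅ Z^27, C_2 ≅ Z^18.

The boundary map ∂_1: C_1 → C_0 maps an edge to its endpoints' difference, ∂[p,q] = q − p. For instance
  ∂[3,7] = [7] − [3].
As a 9×27 matrix over Z this has rank 8, with invariant factors (1,1,1,1,1,1,1,1).

Boundary ∂_2: C_2 → C_1 acts by ∂[p,q,r] = [q,r] − [p,r] + [p,q]. For instance
  ∂[4,6,7] = [6,7] − [4,7] + [4,6],
  ∂[3,4,5] = [4,5] − [3,5] + [3,4].
The 27×18 boundary matrix has rank 17 and Smith normal form diag(1,1,1,1,1,1,1,1,1,1,1,1,1,1,1,1,1).

From H_k ≅ ker(∂_k) / im(∂_{k+1}) we obtain:

  H_0: rank C_0 − rank ∂_1 = 9 − 8 = 1, and the invariant factors of ∂_1 are all 1, so H_0 ≅ Z.
  H_1: rank ker ∂_1 − rank ∂_2 = (27 − 8) − 17 = 2, and the invariant factors of ∂_2 are all 1, so H_1 ≅ Z^2.
  H_2: rank ker ∂_2 − rank ∂_3 = (18 − 17) − 0 = 1, and there is no ∂_3, so H_2 ≅ Z.

Hence the Betti numbers are b_0 = 1, b_1 = 2, b_2 = 1.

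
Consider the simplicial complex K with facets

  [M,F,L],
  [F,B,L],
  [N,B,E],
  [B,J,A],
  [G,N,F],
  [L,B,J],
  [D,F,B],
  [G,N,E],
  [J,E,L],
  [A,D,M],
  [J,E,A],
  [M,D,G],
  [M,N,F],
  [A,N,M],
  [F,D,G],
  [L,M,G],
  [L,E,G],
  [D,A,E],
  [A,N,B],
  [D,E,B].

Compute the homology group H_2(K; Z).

H_2 = 0.

Take the total order A < B < D < E < F < G < J < L < M < N on the vertex set. Then K (dimension 2) consists of the simplices:

  0-simplices (10): A, B, D, E, F, G, J, L, M, N
  1-simplices (30): AB, AD, AE, AJ, AM, AN, BD, BE, BF, BJ, BL, BN, DE, DF, DG, DM, EG, EJ, EL, EN, FG, FL, FM, FN, GL, GM, GN, JL, LM, MN
  2-simplices (20): ABJ, ABN, ADE, ADM, AEJ, AMN, BDE, BDF, BEN, BFL, BJL, DFG, DGM, EGL, EGN, EJL, FGN, FLM, FMN, GLM

Hence C_0 ≅ Z^10, C_1 ≅ Z^30, C_2 ≅ Z^20.

Boundary ∂_1: C_1 → C_0 is given by ∂[p,q] = [q] − [p]. For instance
  ∂BL = L − B.
The 10×30 boundary matrix has rank 9 and Smith normal form diag(1,1,1,1,1,1,1,1,1).

∂_2: C_2 → C_1 sends each 2-simplex [p,q,r] to [q,r] − [p,r] + [p,q]. For instance
  ∂BFL = FL − BL + BF,
  ∂DGM = GM − DM + DG.
The resulting 30×20 matrix has rank 20, and its Smith normal form has invariant factors (1,1,1,1,1,1,1,1,1,1,1,1,1,1,1,1,1,1,1,2).

Computing H_k = (kernel of ∂_k) / (image of ∂_{k+1}):

  H_2: rank ker ∂_2 − rank ∂_3 = (20 − 20) − 0 = 0, and there is no ∂_3, so H_2 = 0.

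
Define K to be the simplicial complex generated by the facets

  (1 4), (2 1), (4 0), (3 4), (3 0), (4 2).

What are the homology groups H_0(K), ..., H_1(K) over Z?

Take the total order 0 < 1 < 2 < 3 < 4 on the vertex set. Then K (dimension 1) consists of the simplices:

  0-simplices (5): [0], [1], [2], [3], [4]
  1-simplices (6): [0,3], [0,4], [1,2], [1,4], [2,4], [3,4]

so the chain groups are C_0 ≅ Z^5, C_1 ≅ Z^6.

Boundary ∂_1: C_1 → C_0 is given by ∂[p,q] = [q] − [p]. For instance
  ∂[0,3] = [3] − [0].
As a 5×6 matrix over Z this has rank 4, with invariant factors (1,1,1,1).

Now H_k = ker ∂_k / im ∂_{k+1}, so:

  H_0: rank C_0 − rank ∂_1 = 5 − 4 = 1, and the invariant factors of ∂_1 are all 1, so H_0 = Z.
  H_1: rank ker ∂_1 − rank ∂_2 = (6 − 4) − 0 = 2, and there is no ∂_2, so H_1 = Z^2.

H_0 ≅ Z,  H_1 ≅ Z^2.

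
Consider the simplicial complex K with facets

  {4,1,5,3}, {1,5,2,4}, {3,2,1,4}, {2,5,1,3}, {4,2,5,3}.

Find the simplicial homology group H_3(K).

K has 5 vertices, 10 edges, 10 triangles, 5 3-simplices.
rank ∂_3 = 4, rank ∂_4 = 0 ⇒ b_3 = 5 − 4 − 0 = 1. So H_3 = Z.

H_3 ≅ Z.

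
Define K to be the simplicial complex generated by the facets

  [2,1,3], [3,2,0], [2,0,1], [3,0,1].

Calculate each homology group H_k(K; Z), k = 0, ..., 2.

K has 4 vertices, 6 edges, 4 triangles.
rank ∂_0 = 0, rank ∂_1 = 3 ⇒ b_0 = 4 − 0 − 3 = 1; all invariant factors of ∂_1 are 1 so no torsion. So H_0 ≅ Z.
rank ∂_1 = 3, rank ∂_2 = 3 ⇒ b_1 = 6 − 3 − 3 = 0; all invariant factors of ∂_2 are 1 so no torsion. So H_1 ≅ 0.
rank ∂_2 = 3, rank ∂_3 = 0 ⇒ b_2 = 4 − 3 − 0 = 1. So H_2 ≅ Z.

H_0 = Z,  H_1 = 0,  H_2 = Z.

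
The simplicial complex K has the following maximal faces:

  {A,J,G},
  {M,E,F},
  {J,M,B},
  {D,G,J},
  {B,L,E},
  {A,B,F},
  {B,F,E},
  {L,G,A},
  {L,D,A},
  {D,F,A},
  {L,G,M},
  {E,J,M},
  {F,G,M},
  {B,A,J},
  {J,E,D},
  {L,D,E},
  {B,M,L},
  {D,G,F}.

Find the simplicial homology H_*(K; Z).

H_0 ≅ Z,  H_1 ≅ Z ⊕ Z_2,  H_2 = 0.

K has 9 vertices, 27 edges, 18 triangles.
rank ∂_0 = 0, rank ∂_1 = 8 ⇒ b_0 = 9 − 0 − 8 = 1; all invariant factors of ∂_1 are 1 so no torsion. So H_0 ≅ Z.
rank ∂_1 = 8, rank ∂_2 = 18 ⇒ b_1 = 27 − 8 − 18 = 1; ∂_2 has invariant factor(s) [2] giving torsion. So H_1 ≅ Z ⊕ Z_2.
rank ∂_2 = 18, rank ∂_3 = 0 ⇒ b_2 = 18 − 18 − 0 = 0. So H_2 ≅ 0.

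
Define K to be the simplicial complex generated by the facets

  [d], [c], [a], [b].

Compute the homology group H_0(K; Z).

Take the total order a < b < c < d on the vertex set. Then K (dimension 0) consists of the simplices:

  0-simplices (4): a, b, c, d

so the chain groups are C_0 ≅ Z^4.

Computing H_k = (kernel of ∂_k) / (image of ∂_{k+1}):

  H_0: rank C_0 − rank ∂_1 = 4 − 0 = 4, and there is no ∂_1, so H_0 ≅ Z^4.

H_0 = Z^4.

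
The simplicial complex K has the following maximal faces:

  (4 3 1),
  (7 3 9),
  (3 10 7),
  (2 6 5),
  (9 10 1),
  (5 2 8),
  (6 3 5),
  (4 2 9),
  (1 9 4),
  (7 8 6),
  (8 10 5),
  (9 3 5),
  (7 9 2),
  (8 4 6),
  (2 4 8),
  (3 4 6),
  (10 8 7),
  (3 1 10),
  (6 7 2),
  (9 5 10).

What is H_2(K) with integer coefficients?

We work with the vertex ordering 1 < 2 < 3 < 4 < 5 < 6 < 7 < 8 < 9 < 10. The simplices of K, each written with vertices in increasing order, are:

  0-simplices (10): [1], [2], [3], [4], [5], [6], [7], [8], [9], [10]
  1-simplices (30): (30 of them)
  2-simplices (20): (20 of them)

giving chain groups C_0 ≅ Z^10, C_1 ≅ Z^30, C_2 ≅ Z^20.

∂_1: C_1 → C_0 is given by ∂[p,q] = [q] − [p]. For instance
  ∂[3,6] = [6] − [3].
As a 10×30 matrix over Z this has rank 9, with invariant factors (1,1,1,1,1,1,1,1,1).

∂_2: C_2 → C_1 sends each 2-simplex [p,q,r] to [q,r] − [p,r] + [p,q]. For instance
  ∂[3,7,10] = [7,10] − [3,10] + [3,7],
  ∂[3,4,6] = [4,6] − [3,6] + [3,4].
The 30×20 boundary matrix has rank 20 and Smith normal form diag(1,1,1,1,1,1,1,1,1,1,1,1,1,1,1,1,1,1,1,2).

Reading off H_k = ker ∂_k / im ∂_{k+1}:

  H_2: rank ker ∂_2 − rank ∂_3 = (20 − 20) − 0 = 0, and there is no ∂_3, so H_2 = 0.

H_2 = 0.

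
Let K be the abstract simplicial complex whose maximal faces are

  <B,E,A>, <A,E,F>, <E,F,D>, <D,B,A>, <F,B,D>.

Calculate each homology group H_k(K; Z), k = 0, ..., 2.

H_0 ≅ Z,  H_1 ≅ Z,  H_2 = 0.

Order the vertices as A < B < D < E < F. Listing each simplex with vertices in this order, K has dimension 2 with simplices:

  0-simplices (5): A, B, D, E, F
  1-simplices (10): AB, AD, AE, AF, BD, BE, BF, DE, DF, EF
  2-simplices (5): ABD, ABE, AEF, BDF, DEF

Hence C_0 ≅ Z^5, C_1 ≅ Z^10, C_2 ≅ Z^5.

∂_1: C_1 → C_0 sends each edge [p,q] (with p < q) to q − p. For instance
  ∂BF = F − B.
As a 5×10 matrix over Z this has rank 4, with invariant factors (1,1,1,1).

Boundary ∂_2: C_2 → C_1 acts by ∂[p,q,r] = [q,r] − [p,r] + [p,q]. For instance
  ∂ABE = BE − AE + AB,
  ∂DEF = EF − DF + DE.
This gives a 10×5 integer matrix of rank 5; reducing to Smith normal form yields diagonal entries (1,1,1,1,1).

Reading off H_k = ker ∂_k / im ∂_{k+1}:

  H_0: rank C_0 − rank ∂_1 = 5 − 4 = 1, and the invariant factors of ∂_1 are all 1, so H_0 = Z.
  H_1: rank ker ∂_1 − rank ∂_2 = (10 − 4) − 5 = 1, and the invariant factors of ∂_2 are all 1, so H_1 = Z.
  H_2: rank ker ∂_2 − rank ∂_3 = (5 − 5) − 0 = 0, and there is no ∂_3, so H_2 = 0.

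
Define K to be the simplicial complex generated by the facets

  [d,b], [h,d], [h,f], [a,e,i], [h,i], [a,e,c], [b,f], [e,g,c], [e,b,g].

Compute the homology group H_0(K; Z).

We work with the vertex ordering a < b < c < d < e < f < g < h < i. The simplices of K, each written with vertices in increasing order, are:

  0-simplices (9): a, b, c, d, e, f, g, h, i
  1-simplices (14): ac, ae, ai, bd, be, bf, bg, ce, cg, dh, eg, ei, fh, hi
  2-simplices (4): ace, aei, beg, ceg

so the chain groups are C_0 ≅ Z^9, C_1 ≅ Z^14, C_2 ≅ Z^4.

The boundary map ∂_1: C_1 → C_0 is given by ∂[p,q] = [q] − [p]. For instance
  ∂ei = i − e.
The 9×14 boundary matrix has rank 8 and Smith normal form diag(1,1,1,1,1,1,1,1).

Boundary ∂_2: C_2 → C_1 sends each 2-simplex [p,q,r] to [q,r] − [p,r] + [p,q]. For instance
  ∂aei = ei − ai + ae,
  ∂beg = eg − bg + be.
The 14×4 boundary matrix has rank 4 and Smith normal form diag(1,1,1,1).

Now H_k = ker ∂_k / im ∂_{k+1}, so:

  H_0: rank C_0 − rank ∂_1 = 9 − 8 = 1, and the invariant factors of ∂_1 are all 1, so H_0 = Z.

H_0 = Z.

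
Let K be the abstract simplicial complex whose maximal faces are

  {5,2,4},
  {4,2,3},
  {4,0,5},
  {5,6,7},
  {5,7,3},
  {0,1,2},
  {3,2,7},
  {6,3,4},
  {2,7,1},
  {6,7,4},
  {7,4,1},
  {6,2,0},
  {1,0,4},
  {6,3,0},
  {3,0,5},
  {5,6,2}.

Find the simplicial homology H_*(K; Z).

We work with the vertex ordering 0 < 1 < 2 < 3 < 4 < 5 < 6 < 7. The simplices of K, each written with vertices in increasing order, are:

  0-simplices (8): [0], [1], [2], [3], [4], [5], [6], [7]
  1-simplices (24): (24 of them)
  2-simplices (16): [0,1,2], [0,1,4], [0,2,6], [0,3,5], [0,3,6], [0,4,5], [1,2,7], [1,4,7], [2,3,4], [2,3,7], [2,4,5], [2,5,6], [3,4,6], [3,5,7], [4,6,7], [5,6,7]

giving chain groups C_0 ≅ Z^8, C_1 ≅ Z^24, C_2 ≅ Z^16.

Boundary ∂_1: C_1 → C_0 sends each edge [p,q] (with p < q) to q − p.
This gives a 8×24 integer matrix of rank 7; reducing to Smith normal form yields diagonal entries (1,1,1,1,1,1,1).

The boundary map ∂_2: C_2 → C_1 acts by ∂[p,q,r] = [q,r] − [p,r] + [p,q]. For instance
  ∂[0,3,5] = [3,5] − [0,5] + [0,3],
  ∂[3,4,6] = [4,6] − [3,6] + [3,4].
The resulting 24×16 matrix has rank 15, and its Smith normal form has invariant factors (1,1,1,1,1,1,1,1,1,1,1,1,1,1,1).

Now H_k = ker ∂_k / im ∂_{k+1}, so:

  H_0: rank C_0 − rank ∂_1 = 8 − 7 = 1, and the invariant factors of ∂_1 are all 1, so H_0 ≅ Z.
  H_1: rank ker ∂_1 − rank ∂_2 = (24 − 7) − 15 = 2, and the invariant factors of ∂_2 are all 1, so H_1 ≅ Z^2.
  H_2: rank ker ∂_2 − rank ∂_3 = (16 − 15) − 0 = 1, and there is no ∂_3, so H_2 ≅ Z.

As a check, the Euler characteristic is 8 − 24 + 16 = 0, which agrees with 1 − 2 + 1 = 0.

H_0 ≅ Z,  H_1 ≅ Z^2,  H_2 ≅ Z.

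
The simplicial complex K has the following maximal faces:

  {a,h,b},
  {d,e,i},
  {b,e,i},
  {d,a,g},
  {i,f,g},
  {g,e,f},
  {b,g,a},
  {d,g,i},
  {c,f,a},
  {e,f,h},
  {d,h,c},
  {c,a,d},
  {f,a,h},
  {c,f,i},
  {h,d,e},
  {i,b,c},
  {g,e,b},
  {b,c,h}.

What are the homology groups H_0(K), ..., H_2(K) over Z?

Take the total order a < b < c < d < e < f < g < h < i on the vertex set. Then K (dimension 2) consists of the simplices:

  0-simplices (9): a, b, c, d, e, f, g, h, i
  1-simplices (27): ab, ac, ad, af, ag, ah, bc, be, bg, bh, bi, cd, cf, ch, ci, de, dg, dh, di, ef, eg, eh, ei, fg, fh, fi, gi
  2-simplices (18): abg, abh, acd, acf, adg, afh, bch, bci, beg, bei, cdh, cfi, deh, dei, dgi, efg, efh, fgi

giving chain groups C_0 ≅ Z^9, C_1 ≅ Z^27, C_2 ≅ Z^18.

∂_1: C_1 → C_0 sends each edge [p,q] (with p < q) to q − p. For instance
  ∂ad = d − a.
The 9×27 boundary matrix has rank 8 and Smith normal form diag(1,1,1,1,1,1,1,1).

Boundary ∂_2: C_2 → C_1 acts by ∂[p,q,r] = [q,r] − [p,r] + [p,q]. For instance
  ∂deh = eh − dh + de,
  ∂bch = ch − bh + bc.
As a 27×18 matrix over Z this has rank 18, with invariant factors (1,1,1,1,1,1,1,1,1,1,1,1,1,1,1,1,1,2).

Now H_k = ker ∂_k / im ∂_{k+1}, so:

  H_0: rank C_0 − rank ∂_1 = 9 − 8 = 1, and the invariant factors of ∂_1 are all 1, so H_0 ≅ Z.
  H_1: rank ker ∂_1 − rank ∂_2 = (27 − 8) − 18 = 1, and ∂_2 has invariant factor 2 > 1, so H_1 ≅ Z ⊕ Z_2.
  H_2: rank ker ∂_2 − rank ∂_3 = (18 − 18) − 0 = 0, and there is no ∂_3, so H_2 ≅ 0.

As a check, the Euler characteristic is 9 − 27 + 18 = 0, which agrees with 1 − 1 + 0 = 0.

H_0 ≅ Z,  H_1 ≅ Z ⊕ Z_2,  H_2 = 0.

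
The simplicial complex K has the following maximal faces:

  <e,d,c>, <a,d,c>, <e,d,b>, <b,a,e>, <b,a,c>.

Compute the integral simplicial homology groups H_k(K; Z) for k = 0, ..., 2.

We work with the vertex ordering a < b < c < d < e. The simplices of K, each written with vertices in increasing order, are:

  0-simplices (5): a, b, c, d, e
  1-simplices (10): ab, ac, ad, ae, bc, bd, be, cd, ce, de
  2-simplices (5): abc, abe, acd, bde, cde

Hence C_0 ≅ Z^5, C_1 ≅ Z^10, C_2 ≅ Z^5.

∂_1: C_1 → C_0 is given by ∂[p,q] = [q] − [p].
This gives a 5×10 integer matrix of rank 4; reducing to Smith normal form yields diagonal entries (1,1,1,1).

Boundary ∂_2: C_2 → C_1 sends each 2-simplex [p,q,r] to [q,r] − [p,r] + [p,q]. For instance
  ∂bde = de − be + bd,
  ∂acd = cd − ad + ac.
As a 10×5 matrix over Z this has rank 5, with invariant factors (1,1,1,1,1).

From H_k ≅ ker(∂_k) / im(∂_{k+1}) we obtain:

  H_0: rank C_0 − rank ∂_1 = 5 − 4 = 1, and the invariant factors of ∂_1 are all 1, so H_0 = Z.
  H_1: rank ker ∂_1 − rank ∂_2 = (10 − 4) − 5 = 1, and the invariant factors of ∂_2 are all 1, so H_1 = Z.
  H_2: rank ker ∂_2 − rank ∂_3 = (5 − 5) − 0 = 0, and there is no ∂_3, so H_2 = 0.

As a check, the Euler characteristic is 5 − 10 + 5 = 0, which agrees with 1 − 1 + 0 = 0.

H_0 ≅ Z,  H_1 ≅ Z,  H_2 = 0.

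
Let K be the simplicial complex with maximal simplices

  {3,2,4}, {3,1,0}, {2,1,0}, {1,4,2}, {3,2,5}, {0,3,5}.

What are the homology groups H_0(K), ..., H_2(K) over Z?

H_0 = Z,  H_1 = Z,  H_2 = 0.

Take the total order 0 < 1 < 2 < 3 < 4 < 5 on the vertex set. Then K (dimension 2) consists of the simplices:

  0-simplices (6): [0], [1], [2], [3], [4], [5]
  1-simplices (12): [0,1], [0,2], [0,3], [0,5], [1,2], [1,3], [1,4], [2,3], [2,4], [2,5], [3,4], [3,5]
  2-simplices (6): [0,1,2], [0,1,3], [0,3,5], [1,2,4], [2,3,4], [2,3,5]

Hence C_0 ≅ Z^6, C_1 ≅ Z^12, C_2 ≅ Z^6.

Boundary ∂_1: C_1 → C_0 maps an edge to its endpoints' difference, ∂[p,q] = q − p. For instance
  ∂[2,5] = [5] − [2].
The resulting 6×12 matrix has rank 5, and its Smith normal form has invariant factors (1,1,1,1,1).

The boundary map ∂_2: C_2 → C_1 sends each 2-simplex [p,q,r] to [q,r] − [p,r] + [p,q]. For instance
  ∂[2,3,5] = [3,5] − [2,5] + [2,3],
  ∂[2,3,4] = [3,4] − [2,4] + [2,3].
As a 12×6 matrix over Z this has rank 6, with invariant factors (1,1,1,1,1,1).

Computing H_k = (kernel of ∂_k) / (image of ∂_{k+1}):

  H_0: rank C_0 − rank ∂_1 = 6 − 5 = 1, and the invariant factors of ∂_1 are all 1, so H_0 ≅ Z.
  H_1: rank ker ∂_1 − rank ∂_2 = (12 − 5) − 6 = 1, and the invariant factors of ∂_2 are all 1, so H_1 ≅ Z.
  H_2: rank ker ∂_2 − rank ∂_3 = (6 − 6) − 0 = 0, and there is no ∂_3, so H_2 ≅ 0.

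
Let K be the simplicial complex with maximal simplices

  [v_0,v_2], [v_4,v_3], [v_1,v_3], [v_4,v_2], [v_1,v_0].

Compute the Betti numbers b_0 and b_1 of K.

b_0 = 1, b_1 = 1.

Take the total order v_0 < v_1 < v_2 < v_3 < v_4 on the vertex set. Then K (dimension 1) consists of the simplices:

  0-simplices (5): [v_0], [v_1], [v_2], [v_3], [v_4]
  1-simplices (5): [v_0,v_1], [v_0,v_2], [v_1,v_3], [v_2,v_4], [v_3,v_4]

so the chain groups are C_0 ≅ Z^5, C_1 ≅ Z^5.

The boundary map ∂_1: C_1 → C_0 is given by ∂[p,q] = [q] − [p].
This gives a 5×5 integer matrix of rank 4; reducing to Smith normal form yields diagonal entries (1,1,1,1).

Reading off H_k = ker ∂_k / im ∂_{k+1}:

  H_0: rank C_0 − rank ∂_1 = 5 − 4 = 1, and the invariant factors of ∂_1 are all 1, so H_0 ≅ Z.
  H_1: rank ker ∂_1 − rank ∂_2 = (5 − 4) − 0 = 1, and there is no ∂_2, so H_1 ≅ Z.

Hence the Betti numbers are b_0 = 1, b_1 = 1.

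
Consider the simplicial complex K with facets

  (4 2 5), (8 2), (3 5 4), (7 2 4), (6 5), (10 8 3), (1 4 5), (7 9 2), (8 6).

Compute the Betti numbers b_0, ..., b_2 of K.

b_0 = 1, b_1 = 2, b_2 = 0.

Order the vertices as 1 < 2 < 3 < 4 < 5 < 6 < 7 < 8 < 9 < 10. Listing each simplex with vertices in this order, K has dimension 2 with simplices:

  0-simplices (10): [1], [2], [3], [4], [5], [6], [7], [8], [9], [10]
  1-simplices (17): [1,4], [1,5], [2,4], [2,5], [2,7], [2,8], [2,9], [3,4], [3,5], [3,8], [3,10], [4,5], [4,7], [5,6], [6,8], [7,9], [8,10]
  2-simplices (6): [1,4,5], [2,4,5], [2,4,7], [2,7,9], [3,4,5], [3,8,10]

giving chain groups C_0 ≅ Z^10, C_1 ≅ Z^17, C_2 ≅ Z^6.

∂_1: C_1 → C_0 is given by ∂[p,q] = [q] − [p]. For instance
  ∂[1,5] = [5] − [1].
This gives a 10×17 integer matrix of rank 9; reducing to Smith normal form yields diagonal entries (1,1,1,1,1,1,1,1,1).

Boundary ∂_2: C_2 → C_1 maps a triangle to the signed sum of its edges. For instance
  ∂[3,8,10] = [8,10] − [3,10] + [3,8],
  ∂[2,4,5] = [4,5] − [2,5] + [2,4].
As a 17×6 matrix over Z this has rank 6, with invariant factors (1,1,1,1,1,1).

Now H_k = ker ∂_k / im ∂_{k+1}, so:

  H_0: rank C_0 − rank ∂_1 = 10 − 9 = 1, and the invariant factors of ∂_1 are all 1, so H_0 = Z.
  H_1: rank ker ∂_1 − rank ∂_2 = (17 − 9) − 6 = 2, and the invariant factors of ∂_2 are all 1, so H_1 = Z^2.
  H_2: rank ker ∂_2 − rank ∂_3 = (6 − 6) − 0 = 0, and there is no ∂_3, so H_2 = 0.

As a check, the Euler characteristic is 10 − 17 + 6 = -1, which agrees with 1 − 2 + 0 = -1.

Hence the Betti numbers are b_0 = 1, b_1 = 2, b_2 = 0.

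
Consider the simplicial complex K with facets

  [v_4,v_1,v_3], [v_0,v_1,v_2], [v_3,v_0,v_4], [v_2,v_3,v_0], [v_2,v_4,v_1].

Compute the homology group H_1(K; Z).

Take the total order v_0 < v_1 < v_2 < v_3 < v_4 on the vertex set. Then K (dimension 2) consists of the simplices:

  0-simplices (5): [v_0], [v_1], [v_2], [v_3], [v_4]
  1-simplices (10): [v_0,v_1], [v_0,v_2], [v_0,v_3], [v_0,v_4], [v_1,v_2], [v_1,v_3], [v_1,v_4], [v_2,v_3], [v_2,v_4], [v_3,v_4]
  2-simplices (5): [v_0,v_1,v_2], [v_0,v_2,v_3], [v_0,v_3,v_4], [v_1,v_2,v_4], [v_1,v_3,v_4]

so the chain groups are C_0 ≅ Z^5, C_1 ≅ Z^10, C_2 ≅ Z^5.

∂_1: C_1 → C_0 is given by ∂[p,q] = [q] − [p]. For instance
  ∂[v_0,v_1] = [v_1] − [v_0].
As a 5×10 matrix over Z this has rank 4, with invariant factors (1,1,1,1).

Boundary ∂_2: C_2 → C_1 maps a triangle to the signed sum of its edges. For instance
  ∂[v_1,v_3,v_4] = [v_3,v_4] − [v_1,v_4] + [v_1,v_3],
  ∂[v_0,v_2,v_3] = [v_2,v_3] − [v_0,v_3] + [v_0,v_2].
The resulting 10×5 matrix has rank 5, and its Smith normal form has invariant factors (1,1,1,1,1).

Now H_k = ker ∂_k / im ∂_{k+1}, so:

  H_1: rank ker ∂_1 − rank ∂_2 = (10 − 4) − 5 = 1, and the invariant factors of ∂_2 are all 1, so H_1 = Z.

H_1 = Z.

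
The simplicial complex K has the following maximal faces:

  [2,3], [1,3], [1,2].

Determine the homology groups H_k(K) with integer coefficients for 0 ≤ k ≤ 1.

Fix the vertex order 1 < 2 < 3 and write every simplex with vertices in increasing order. Then dim K = 1 and the simplices of K are:

  0-simplices (3): [1], [2], [3]
  1-simplices (3): [1,2], [1,3], [2,3]

giving chain groups C_0 ≅ Z^3, C_1 ≅ Z^3.

∂_1: C_1 → C_0 is given by ∂[p,q] = [q] − [p]. For instance
  ∂[1,2] = [2] − [1].
The resulting 3×3 matrix has rank 2, and its Smith normal form has invariant factors (1,1).

Computing H_k = (kernel of ∂_k) / (image of ∂_{k+1}):

  H_0: rank C_0 − rank ∂_1 = 3 − 2 = 1, and the invariant factors of ∂_1 are all 1, so H_0 ≅ Z.
  H_1: rank ker ∂_1 − rank ∂_2 = (3 − 2) − 0 = 1, and there is no ∂_2, so H_1 ≅ Z.

(K is a triangulation of the circle S^1.)

H_0 = Z,  H_1 = Z.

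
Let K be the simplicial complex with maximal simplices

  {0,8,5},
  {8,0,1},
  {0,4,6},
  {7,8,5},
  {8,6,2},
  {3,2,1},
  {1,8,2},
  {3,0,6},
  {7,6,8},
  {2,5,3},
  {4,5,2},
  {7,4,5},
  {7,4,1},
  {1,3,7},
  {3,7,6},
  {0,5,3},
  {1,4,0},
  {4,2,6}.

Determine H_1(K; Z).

H_1 ≅ Z^2.

Order the vertices as 0 < 1 < 2 < 3 < 4 < 5 < 6 < 7 < 8. Listing each simplex with vertices in this order, K has dimension 2 with simplices:

  0-simplices (9): [0], [1], [2], [3], [4], [5], [6], [7], [8]
  1-simplices (27): (27 of them)
  2-simplices (18): [0,1,4], [0,1,8], [0,3,5], [0,3,6], [0,4,6], [0,5,8], [1,2,3], [1,2,8], [1,3,7], [1,4,7], [2,3,5], [2,4,5], [2,4,6], [2,6,8], [3,6,7], [4,5,7], [5,7,8], [6,7,8]

Hence C_0 ≅ Z^9, C_1 ≅ Z^27, C_2 ≅ Z^18.

∂_1: C_1 → C_0 maps an edge to its endpoints' difference, ∂[p,q] = q − p. For instance
  ∂[0,4] = [4] − [0].
The resulting 9×27 matrix has rank 8, and its Smith normal form has invariant factors (1,1,1,1,1,1,1,1).

The boundary map ∂_2: C_2 → C_1 acts by ∂[p,q,r] = [q,r] − [p,r] + [p,q]. For instance
  ∂[0,1,4] = [1,4] − [0,4] + [0,1],
  ∂[0,5,8] = [5,8] − [0,8] + [0,5].
The resulting 27×18 matrix has rank 17, and its Smith normal form has invariant factors (1,1,1,1,1,1,1,1,1,1,1,1,1,1,1,1,1).

Now H_k = ker ∂_k / im ∂_{k+1}, so:

  H_1: rank ker ∂_1 − rank ∂_2 = (27 − 8) − 17 = 2, and the invariant factors of ∂_2 are all 1, so H_1 ≅ Z^2.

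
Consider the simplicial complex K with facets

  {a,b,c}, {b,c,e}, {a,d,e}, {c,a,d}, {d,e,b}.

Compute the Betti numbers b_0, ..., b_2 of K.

Fix the vertex order a < b < c < d < e and write every simplex with vertices in increasing order. Then dim K = 2 and the simplices of K are:

  0-simplices (5): a, b, c, d, e
  1-simplices (10): ab, ac, ad, ae, bc, bd, be, cd, ce, de
  2-simplices (5): abc, acd, ade, bce, bde

Hence C_0 ≅ Z^5, C_1 ≅ Z^10, C_2 ≅ Z^5.

∂_1: C_1 → C_0 is given by ∂[p,q] = [q] − [p].
As a 5×10 matrix over Z this has rank 4, with invariant factors (1,1,1,1).

∂_2: C_2 → C_1 acts by ∂[p,q,r] = [q,r] − [p,r] + [p,q]. For instance
  ∂acd = cd − ad + ac,
  ∂ade = de − ae + ad.
This gives a 10×5 integer matrix of rank 5; reducing to Smith normal form yields diagonal entries (1,1,1,1,1).

Now H_k = ker ∂_k / im ∂_{k+1}, so:

  H_0: rank C_0 − rank ∂_1 = 5 − 4 = 1, and the invariant factors of ∂_1 are all 1, so H_0 ≅ Z.
  H_1: rank ker ∂_1 − rank ∂_2 = (10 − 4) − 5 = 1, and the invariant factors of ∂_2 are all 1, so H_1 ≅ Z.
  H_2: rank ker ∂_2 − rank ∂_3 = (5 − 5) − 0 = 0, and there is no ∂_3, so H_2 ≅ 0.

Hence the Betti numbers are b_0 = 1, b_1 = 1, b_2 = 0.

b_0 = 1, b_1 = 1, b_2 = 0.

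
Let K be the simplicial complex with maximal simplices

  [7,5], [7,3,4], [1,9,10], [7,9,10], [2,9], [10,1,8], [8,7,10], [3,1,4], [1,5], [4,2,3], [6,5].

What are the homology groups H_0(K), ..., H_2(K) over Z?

H_0 ≅ Z,  H_1 ≅ Z^3,  H_2 = 0.

Order the vertices as 1 < 2 < 3 < 4 < 5 < 6 < 7 < 8 < 9 < 10. Listing each simplex with vertices in this order, K has dimension 2 with simplices:

  0-simplices (10): [1], [2], [3], [4], [5], [6], [7], [8], [9], [10]
  1-simplices (19): [1,3], [1,4], [1,5], [1,8], [1,9], [1,10], [2,3], [2,4], [2,9], [3,4], [3,7], [4,7], [5,6], [5,7], [7,8], [7,9], [7,10], [8,10], [9,10]
  2-simplices (7): [1,3,4], [1,8,10], [1,9,10], [2,3,4], [3,4,7], [7,8,10], [7,9,10]

Hence C_0 ≅ Z^10, C_1 ≅ Z^19, C_2 ≅ Z^7.

∂_1: C_1 → C_0 maps an edge to its endpoints' difference, ∂[p,q] = q − p. For instance
  ∂[1,5] = [5] − [1].
The resulting 10×19 matrix has rank 9, and its Smith normal form has invariant factors (1,1,1,1,1,1,1,1,1).

The boundary map ∂_2: C_2 → C_1 maps a triangle to the signed sum of its edges. For instance
  ∂[1,9,10] = [9,10] − [1,10] + [1,9],
  ∂[2,3,4] = [3,4] − [2,4] + [2,3].
The 19×7 boundary matrix has rank 7 and Smith normal form diag(1,1,1,1,1,1,1).

Reading off H_k = ker ∂_k / im ∂_{k+1}:

  H_0: rank C_0 − rank ∂_1 = 10 − 9 = 1, and the invariant factors of ∂_1 are all 1, so H_0 = Z.
  H_1: rank ker ∂_1 − rank ∂_2 = (19 − 9) − 7 = 3, and the invariant factors of ∂_2 are all 1, so H_1 = Z^3.
  H_2: rank ker ∂_2 − rank ∂_3 = (7 − 7) − 0 = 0, and there is no ∂_3, so H_2 = 0.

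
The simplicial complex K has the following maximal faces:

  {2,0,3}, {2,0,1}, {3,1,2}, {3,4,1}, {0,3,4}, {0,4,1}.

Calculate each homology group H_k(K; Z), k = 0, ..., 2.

H_0 = Z,  H_1 = 0,  H_2 = Z.

Fix the vertex order 0 < 1 < 2 < 3 < 4 and write every simplex with vertices in increasing order. Then dim K = 2 and the simplices of K are:

  0-simplices (5): [0], [1], [2], [3], [4]
  1-simplices (9): [0,1], [0,2], [0,3], [0,4], [1,2], [1,3], [1,4], [2,3], [3,4]
  2-simplices (6): [0,1,2], [0,1,4], [0,2,3], [0,3,4], [1,2,3], [1,3,4]

giving chain groups C_0 ≅ Z^5, C_1 ≅ Z^9, C_2 ≅ Z^6.

The boundary map ∂_1: C_1 → C_0 sends each edge [p,q] (with p < q) to q − p.
As a 5×9 matrix over Z this has rank 4, with invariant factors (1,1,1,1).

Boundary ∂_2: C_2 → C_1 acts by ∂[p,q,r] = [q,r] − [p,r] + [p,q]. For instance
  ∂[0,1,2] = [1,2] − [0,2] + [0,1],
  ∂[0,2,3] = [2,3] − [0,3] + [0,2].
The 9×6 boundary matrix has rank 5 and Smith normal form diag(1,1,1,1,1).

Computing H_k = (kernel of ∂_k) / (image of ∂_{k+1}):

  H_0: rank C_0 − rank ∂_1 = 5 − 4 = 1, and the invariant factors of ∂_1 are all 1, so H_0 ≅ Z.
  H_1: rank ker ∂_1 − rank ∂_2 = (9 − 4) − 5 = 0, and the invariant factors of ∂_2 are all 1, so H_1 ≅ 0.
  H_2: rank ker ∂_2 − rank ∂_3 = (6 − 5) − 0 = 1, and there is no ∂_3, so H_2 ≅ Z.

(K is a triangulation of the 2-sphere S^2.)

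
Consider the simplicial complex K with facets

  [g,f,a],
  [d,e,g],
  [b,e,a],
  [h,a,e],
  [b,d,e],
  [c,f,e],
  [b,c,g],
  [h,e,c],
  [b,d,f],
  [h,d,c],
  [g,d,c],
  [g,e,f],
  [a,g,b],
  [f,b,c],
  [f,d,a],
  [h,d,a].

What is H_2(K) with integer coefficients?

H_2 = Z.

Take the total order a < b < c < d < e < f < g < h on the vertex set. Then K (dimension 2) consists of the simplices:

  0-simplices (8): a, b, c, d, e, f, g, h
  1-simplices (24): ab, ad, ae, af, ag, ah, bc, bd, be, bf, bg, cd, ce, cf, cg, ch, de, df, dg, dh, ef, eg, eh, fg
  2-simplices (16): abe, abg, adf, adh, aeh, afg, bcf, bcg, bde, bdf, cdg, cdh, cef, ceh, deg, efg

giving chain groups C_0 ≅ Z^8, C_1 ≅ Z^24, C_2 ≅ Z^16.

∂_1: C_1 → C_0 maps an edge to its endpoints' difference, ∂[p,q] = q − p. For instance
  ∂ae = e − a.
The 8×24 boundary matrix has rank 7 and Smith normal form diag(1,1,1,1,1,1,1).

The boundary map ∂_2: C_2 → C_1 acts by ∂[p,q,r] = [q,r] − [p,r] + [p,q]. For instance
  ∂bde = de − be + bd,
  ∂efg = fg − eg + ef.
As a 24×16 matrix over Z this has rank 15, with invariant factors (1,1,1,1,1,1,1,1,1,1,1,1,1,1,1).

Reading off H_k = ker ∂_k / im ∂_{k+1}:

  H_2: rank ker ∂_2 − rank ∂_3 = (16 − 15) − 0 = 1, and there is no ∂_3, so H_2 = Z.

(K is a triangulation of the torus T^2.)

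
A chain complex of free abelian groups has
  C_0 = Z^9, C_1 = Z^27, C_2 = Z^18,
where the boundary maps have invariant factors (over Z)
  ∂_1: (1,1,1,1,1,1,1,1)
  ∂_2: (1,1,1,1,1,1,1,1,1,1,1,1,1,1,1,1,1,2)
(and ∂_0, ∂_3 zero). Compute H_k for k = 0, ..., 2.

H_0: b_0 = 9 − 0 − 8 = 1; torsion from ∂_1 factors > 1: none. So H_0 ≅ Z.
H_1: b_1 = 27 − 8 − 18 = 1; torsion from ∂_2 factors > 1: [2]. So H_1 ≅ Z ⊕ Z_2.
H_2: b_2 = 18 − 18 − 0 = 0; torsion from ∂_3 factors > 1: none. So H_2 ≅ 0.

H_0 ≅ Z,  H_1 ≅ Z ⊕ Z_2,  H_2 = 0.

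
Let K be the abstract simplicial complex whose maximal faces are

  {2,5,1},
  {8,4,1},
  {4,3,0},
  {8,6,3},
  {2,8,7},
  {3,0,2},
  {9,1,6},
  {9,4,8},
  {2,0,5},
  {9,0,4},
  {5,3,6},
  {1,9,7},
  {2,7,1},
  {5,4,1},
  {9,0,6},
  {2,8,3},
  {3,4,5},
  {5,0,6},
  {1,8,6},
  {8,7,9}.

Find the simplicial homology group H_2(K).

Take the total order 0 < 1 < 2 < 3 < 4 < 5 < 6 < 7 < 8 < 9 on the vertex set. Then K (dimension 2) consists of the simplices:

  0-simplices (10): [0], [1], [2], [3], [4], [5], [6], [7], [8], [9]
  1-simplices (30): (30 of them)
  2-simplices (20): (20 of them)

so the chain groups are C_0 ≅ Z^10, C_1 ≅ Z^30, C_2 ≅ Z^20.

∂_1: C_1 → C_0 is given by ∂[p,q] = [q] − [p].
The 10×30 boundary matrix has rank 9 and Smith normal form diag(1,1,1,1,1,1,1,1,1).

Boundary ∂_2: C_2 → C_1 maps a triangle to the signed sum of its edges. For instance
  ∂[1,2,7] = [2,7] − [1,7] + [1,2],
  ∂[0,5,6] = [5,6] − [0,6] + [0,5].
The 30×20 boundary matrix has rank 20 and Smith normal form diag(1,1,1,1,1,1,1,1,1,1,1,1,1,1,1,1,1,1,1,2).

Computing H_k = (kernel of ∂_k) / (image of ∂_{k+1}):

  H_2: rank ker ∂_2 − rank ∂_3 = (20 − 20) − 0 = 0, and there is no ∂_3, so H_2 = 0.

H_2 = 0.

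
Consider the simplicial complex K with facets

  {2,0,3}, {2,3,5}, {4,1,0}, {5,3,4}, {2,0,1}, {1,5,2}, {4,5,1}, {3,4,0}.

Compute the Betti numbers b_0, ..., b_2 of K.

b_0 = 1, b_1 = 0, b_2 = 1.

Take the total order 0 < 1 < 2 < 3 < 4 < 5 on the vertex set. Then K (dimension 2) consists of the simplices:

  0-simplices (6): [0], [1], [2], [3], [4], [5]
  1-simplices (12): [0,1], [0,2], [0,3], [0,4], [1,2], [1,4], [1,5], [2,3], [2,5], [3,4], [3,5], [4,5]
  2-simplices (8): [0,1,2], [0,1,4], [0,2,3], [0,3,4], [1,2,5], [1,4,5], [2,3,5], [3,4,5]

so the chain groups are C_0 ≅ Z^6, C_1 ≅ Z^12, C_2 ≅ Z^8.

∂_1: C_1 → C_0 is given by ∂[p,q] = [q] − [p]. For instance
  ∂[3,5] = [5] − [3].
As a 6×12 matrix over Z this has rank 5, with invariant factors (1,1,1,1,1).

The boundary map ∂_2: C_2 → C_1 acts by ∂[p,q,r] = [q,r] − [p,r] + [p,q]. For instance
  ∂[0,1,4] = [1,4] − [0,4] + [0,1],
  ∂[3,4,5] = [4,5] − [3,5] + [3,4].
This gives a 12×8 integer matrix of rank 7; reducing to Smith normal form yields diagonal entries (1,1,1,1,1,1,1).

Computing H_k = (kernel of ∂_k) / (image of ∂_{k+1}):

  H_0: rank C_0 − rank ∂_1 = 6 − 5 = 1, and the invariant factors of ∂_1 are all 1, so H_0 = Z.
  H_1: rank ker ∂_1 − rank ∂_2 = (12 − 5) − 7 = 0, and the invariant factors of ∂_2 are all 1, so H_1 = 0.
  H_2: rank ker ∂_2 − rank ∂_3 = (8 − 7) − 0 = 1, and there is no ∂_3, so H_2 = Z.

(K is a triangulation of the 2-sphere S^2.)

Hence the Betti numbers are b_0 = 1, b_1 = 0, b_2 = 1.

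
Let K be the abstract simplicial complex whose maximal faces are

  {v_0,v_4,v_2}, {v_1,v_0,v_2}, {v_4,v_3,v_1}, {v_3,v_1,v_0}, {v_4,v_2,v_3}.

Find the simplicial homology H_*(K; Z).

We work with the vertex ordering v_0 < v_1 < v_2 < v_3 < v_4. The simplices of K, each written with vertices in increasing order, are:

  0-simplices (5): [v_0], [v_1], [v_2], [v_3], [v_4]
  1-simplices (10): [v_0,v_1], [v_0,v_2], [v_0,v_3], [v_0,v_4], [v_1,v_2], [v_1,v_3], [v_1,v_4], [v_2,v_3], [v_2,v_4], [v_3,v_4]
  2-simplices (5): [v_0,v_1,v_2], [v_0,v_1,v_3], [v_0,v_2,v_4], [v_1,v_3,v_4], [v_2,v_3,v_4]

Hence C_0 ≅ Z^5, C_1 ≅ Z^10, C_2 ≅ Z^5.

Boundary ∂_1: C_1 → C_0 sends each edge [p,q] (with p < q) to q − p.
The 5×10 boundary matrix has rank 4 and Smith normal form diag(1,1,1,1).

∂_2: C_2 → C_1 acts by ∂[p,q,r] = [q,r] − [p,r] + [p,q]. For instance
  ∂[v_0,v_2,v_4] = [v_2,v_4] − [v_0,v_4] + [v_0,v_2],
  ∂[v_2,v_3,v_4] = [v_3,v_4] − [v_2,v_4] + [v_2,v_3].
This gives a 10×5 integer matrix of rank 5; reducing to Smith normal form yields diagonal entries (1,1,1,1,1).

Reading off H_k = ker ∂_k / im ∂_{k+1}:

  H_0: rank C_0 − rank ∂_1 = 5 − 4 = 1, and the invariant factors of ∂_1 are all 1, so H_0 = Z.
  H_1: rank ker ∂_1 − rank ∂_2 = (10 − 4) − 5 = 1, and the invariant factors of ∂_2 are all 1, so H_1 = Z.
  H_2: rank ker ∂_2 − rank ∂_3 = (5 − 5) − 0 = 0, and there is no ∂_3, so H_2 = 0.

As a check, the Euler characteristic is 5 − 10 + 5 = 0, which agrees with 1 − 1 + 0 = 0.
(K is a triangulation of the Möbius band.)

H_0 ≅ Z,  H_1 ≅ Z,  H_2 = 0.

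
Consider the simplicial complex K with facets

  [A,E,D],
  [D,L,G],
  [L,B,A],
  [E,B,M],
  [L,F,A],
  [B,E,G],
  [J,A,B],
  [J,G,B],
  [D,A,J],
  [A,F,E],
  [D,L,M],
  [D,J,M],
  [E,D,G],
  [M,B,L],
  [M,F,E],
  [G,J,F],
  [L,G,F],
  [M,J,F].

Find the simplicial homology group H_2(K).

We work with the vertex ordering A < B < D < E < F < G < J < L < M. The simplices of K, each written with vertices in increasing order, are:

  0-simplices (9): A, B, D, E, F, G, J, L, M
  1-simplices (27): AB, AD, AE, AF, AJ, AL, BE, BG, BJ, BL, BM, DE, DG, DJ, DL, DM, EF, EG, EM, FG, FJ, FL, FM, GJ, GL, JM, LM
  2-simplices (18): ABJ, ABL, ADE, ADJ, AEF, AFL, BEG, BEM, BGJ, BLM, DEG, DGL, DJM, DLM, EFM, FGJ, FGL, FJM

giving chain groups C_0 ≅ Z^9, C_1 ≅ Z^27, C_2 ≅ Z^18.

∂_1: C_1 → C_0 is given by ∂[p,q] = [q] − [p]. For instance
  ∂FM = M − F.
The resulting 9×27 matrix has rank 8, and its Smith normal form has invariant factors (1,1,1,1,1,1,1,1).

The boundary map ∂_2: C_2 → C_1 sends each 2-simplex [p,q,r] to [q,r] − [p,r] + [p,q]. For instance
  ∂DLM = LM − DM + DL,
  ∂BLM = LM − BM + BL.
The resulting 27×18 matrix has rank 17, and its Smith normal form has invariant factors (1,1,1,1,1,1,1,1,1,1,1,1,1,1,1,1,1).

From H_k ≅ ker(∂_k) / im(∂_{k+1}) we obtain:

  H_2: rank ker ∂_2 − rank ∂_3 = (18 − 17) − 0 = 1, and there is no ∂_3, so H_2 ≅ Z.

H_2 ≅ Z.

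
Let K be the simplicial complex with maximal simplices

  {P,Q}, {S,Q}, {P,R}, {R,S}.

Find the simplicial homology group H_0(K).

H_0 ≅ Z.

Fix the vertex order P < Q < R < S and write every simplex with vertices in increasing order. Then dim K = 1 and the simplices of K are:

  0-simplices (4): P, Q, R, S
  1-simplices (4): PQ, PR, QS, RS

giving chain groups C_0 ≅ Z^4, C_1 ≅ Z^4.

Boundary ∂_1: C_1 → C_0 is given by ∂[p,q] = [q] − [p]. For instance
  ∂QS = S − Q.
The 4×4 boundary matrix has rank 3 and Smith normal form diag(1,1,1).

Now H_k = ker ∂_k / im ∂_{k+1}, so:

  H_0: rank C_0 − rank ∂_1 = 4 − 3 = 1, and the invariant factors of ∂_1 are all 1, so H_0 ≅ Z.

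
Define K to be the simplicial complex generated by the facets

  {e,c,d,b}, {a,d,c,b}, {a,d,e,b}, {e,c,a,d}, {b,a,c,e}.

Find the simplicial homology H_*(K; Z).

H_0 ≅ Z,  H_1 = 0,  H_2 = 0,  H_3 ≅ Z.

Take the total order a < b < c < d < e on the vertex set. Then K (dimension 3) consists of the simplices:

  0-simplices (5): a, b, c, d, e
  1-simplices (10): ab, ac, ad, ae, bc, bd, be, cd, ce, de
  2-simplices (10): abc, abd, abe, acd, ace, ade, bcd, bce, bde, cde
  3-simplices (5): abcd, abce, abde, acde, bcde

giving chain groups C_0 ≅ Z^5, C_1 ≅ Z^10, C_2 ≅ Z^10, C_3 ≅ Z^5.

The boundary map ∂_1: C_1 → C_0 is given by ∂[p,q] = [q] − [p]. For instance
  ∂ab = b − a.
This gives a 5×10 integer matrix of rank 4; reducing to Smith normal form yields diagonal entries (1,1,1,1).

Boundary ∂_2: C_2 → C_1 sends each 2-simplex [p,q,r] to [q,r] − [p,r] + [p,q]. For instance
  ∂cde = de − ce + cd,
  ∂abe = be − ae + ab.
The resulting 10×10 matrix has rank 6, and its Smith normal form has invariant factors (1,1,1,1,1,1).

The boundary map ∂_3: C_3 → C_2 sends each 3-simplex σ to the alternating sum Σ_i (−1)^i (σ with its i-th vertex removed). For instance
  ∂abde = bde − ade + abe − abd,
  ∂abcd = bcd − acd + abd − abc.
The 10×5 boundary matrix has rank 4 and Smith normal form diag(1,1,1,1).

From H_k ≅ ker(∂_k) / im(∂_{k+1}) we obtain:

  H_0: rank C_0 − rank ∂_1 = 5 − 4 = 1, and the invariant factors of ∂_1 are all 1, so H_0 = Z.
  H_1: rank ker ∂_1 − rank ∂_2 = (10 − 4) − 6 = 0, and the invariant factors of ∂_2 are all 1, so H_1 = 0.
  H_2: rank ker ∂_2 − rank ∂_3 = (10 − 6) − 4 = 0, and the invariant factors of ∂_3 are all 1, so H_2 = 0.
  H_3: rank ker ∂_3 − rank ∂_4 = (5 − 4) − 0 = 1, and there is no ∂_4, so H_3 = Z.

As a check, the Euler characteristic is 5 − 10 + 10 − 5 = 0, which agrees with 1 − 0 + 0 − 1 = 0.
(K is a triangulation of the 3-sphere S^3.)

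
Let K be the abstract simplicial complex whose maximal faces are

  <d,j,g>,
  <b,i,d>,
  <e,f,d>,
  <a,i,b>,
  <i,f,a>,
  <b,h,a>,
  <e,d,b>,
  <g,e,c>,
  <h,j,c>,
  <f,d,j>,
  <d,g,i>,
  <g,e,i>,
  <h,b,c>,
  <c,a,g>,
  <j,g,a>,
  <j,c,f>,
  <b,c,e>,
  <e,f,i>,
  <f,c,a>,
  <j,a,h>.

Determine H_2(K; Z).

H_2 ≅ 0.

K has 10 vertices, 30 edges, 20 triangles.
rank ∂_2 = 20, rank ∂_3 = 0 ⇒ b_2 = 20 − 20 − 0 = 0. So H_2 = 0.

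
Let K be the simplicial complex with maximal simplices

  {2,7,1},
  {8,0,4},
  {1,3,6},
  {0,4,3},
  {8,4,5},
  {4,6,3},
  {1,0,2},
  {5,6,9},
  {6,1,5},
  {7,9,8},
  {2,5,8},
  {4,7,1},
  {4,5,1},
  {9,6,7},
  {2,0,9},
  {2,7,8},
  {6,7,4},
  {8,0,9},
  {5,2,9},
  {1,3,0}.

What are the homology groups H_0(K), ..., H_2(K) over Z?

H_0 = Z,  H_1 = Z ⊕ Z/2,  H_2 = 0.

Take the total order 0 < 1 < 2 < 3 < 4 < 5 < 6 < 7 < 8 < 9 on the vertex set. Then K (dimension 2) consists of the simplices:

  0-simplices (10): [0], [1], [2], [3], [4], [5], [6], [7], [8], [9]
  1-simplices (30): (30 of them)
  2-simplices (20): (20 of them)

so the chain groups are C_0 ≅ Z^10, C_1 ≅ Z^30, C_2 ≅ Z^20.

∂_1: C_1 → C_0 is given by ∂[p,q] = [q] − [p]. For instance
  ∂[1,5] = [5] − [1].
This gives a 10×30 integer matrix of rank 9; reducing to Smith normal form yields diagonal entries (1,1,1,1,1,1,1,1,1).

The boundary map ∂_2: C_2 → C_1 sends each 2-simplex [p,q,r] to [q,r] − [p,r] + [p,q]. For instance
  ∂[1,4,5] = [4,5] − [1,5] + [1,4],
  ∂[1,5,6] = [5,6] − [1,6] + [1,5].
The resulting 30×20 matrix has rank 20, and its Smith normal form has invariant factors (1,1,1,1,1,1,1,1,1,1,1,1,1,1,1,1,1,1,1,2).

Reading off H_k = ker ∂_k / im ∂_{k+1}:

  H_0: rank C_0 − rank ∂_1 = 10 − 9 = 1, and the invariant factors of ∂_1 are all 1, so H_0 ≅ Z.
  H_1: rank ker ∂_1 − rank ∂_2 = (30 − 9) − 20 = 1, and ∂_2 has invariant factor 2 > 1, so H_1 ≅ Z ⊕ Z/2.
  H_2: rank ker ∂_2 − rank ∂_3 = (20 − 20) − 0 = 0, and there is no ∂_3, so H_2 ≅ 0.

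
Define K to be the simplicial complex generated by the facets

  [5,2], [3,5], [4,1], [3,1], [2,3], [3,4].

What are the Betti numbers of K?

b_0 = 1, b_1 = 2.

We work with the vertex ordering 1 < 2 < 3 < 4 < 5. The simplices of K, each written with vertices in increasing order, are:

  0-simplices (5): [1], [2], [3], [4], [5]
  1-simplices (6): [1,3], [1,4], [2,3], [2,5], [3,4], [3,5]

Hence C_0 ≅ Z^5, C_1 ≅ Z^6.

Boundary ∂_1: C_1 → C_0 maps an edge to its endpoints' difference, ∂[p,q] = q − p. For instance
  ∂[1,3] = [3] − [1].
This gives a 5×6 integer matrix of rank 4; reducing to Smith normal form yields diagonal entries (1,1,1,1).

Now H_k = ker ∂_k / im ∂_{k+1}, so:

  H_0: rank C_0 − rank ∂_1 = 5 − 4 = 1, and the invariant factors of ∂_1 are all 1, so H_0 ≅ Z.
  H_1: rank ker ∂_1 − rank ∂_2 = (6 − 4) − 0 = 2, and there is no ∂_2, so H_1 ≅ Z^2.

As a check, the Euler characteristic is 5 − 6 = -1, which agrees with 1 − 2 = -1.
(K is a triangulation of a wedge of 2 circles.)

Hence the Betti numbers are b_0 = 1, b_1 = 2.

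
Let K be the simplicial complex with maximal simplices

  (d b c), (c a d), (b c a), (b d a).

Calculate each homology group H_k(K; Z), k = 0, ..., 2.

H_0 = Z,  H_1 = 0,  H_2 = Z.

Order the vertices as a < b < c < d. Listing each simplex with vertices in this order, K has dimension 2 with simplices:

  0-simplices (4): a, b, c, d
  1-simplices (6): ab, ac, ad, bc, bd, cd
  2-simplices (4): abc, abd, acd, bcd

so the chain groups are C_0 ≅ Z^4, C_1 ≅ Z^6, C_2 ≅ Z^4.

The boundary map ∂_1: C_1 → C_0 sends each edge [p,q] (with p < q) to q − p.
The resulting 4×6 matrix has rank 3, and its Smith normal form has invariant factors (1,1,1).

The boundary map ∂_2: C_2 → C_1 acts by ∂[p,q,r] = [q,r] − [p,r] + [p,q]. For instance
  ∂abd = bd − ad + ab,
  ∂bcd = cd − bd + bc.
This gives a 6×4 integer matrix of rank 3; reducing to Smith normal form yields diagonal entries (1,1,1).

From H_k ≅ ker(∂_k) / im(∂_{k+1}) we obtain:

  H_0: rank C_0 − rank ∂_1 = 4 − 3 = 1, and the invariant factors of ∂_1 are all 1, so H_0 = Z.
  H_1: rank ker ∂_1 − rank ∂_2 = (6 − 3) − 3 = 0, and the invariant factors of ∂_2 are all 1, so H_1 = 0.
  H_2: rank ker ∂_2 − rank ∂_3 = (4 − 3) − 0 = 1, and there is no ∂_3, so H_2 = Z.

As a check, the Euler characteristic is 4 − 6 + 4 = 2, which agrees with 1 − 0 + 1 = 2.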